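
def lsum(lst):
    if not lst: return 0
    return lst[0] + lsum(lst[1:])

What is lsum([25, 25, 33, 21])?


lsum([25, 25, 33, 21]) = 25 + lsum([25, 33, 21])
lsum([25, 33, 21]) = 25 + lsum([33, 21])
lsum([33, 21]) = 33 + lsum([21])
lsum([21]) = 21 + lsum([])
lsum([]) = 0  (base case)
Total: 25 + 25 + 33 + 21 + 0 = 104

104


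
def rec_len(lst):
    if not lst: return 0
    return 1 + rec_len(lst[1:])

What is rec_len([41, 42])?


rec_len([41, 42]) = 1 + rec_len([42])
rec_len([42]) = 1 + rec_len([])
rec_len([]) = 0  (base case)
Unwinding: 1 + 1 + 0 = 2

2


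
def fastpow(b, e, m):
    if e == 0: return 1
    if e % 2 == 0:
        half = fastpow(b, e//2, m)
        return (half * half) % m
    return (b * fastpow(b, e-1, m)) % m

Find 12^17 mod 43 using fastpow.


fastpow(12, 17, 43): e is odd, compute fastpow(12, 16, 43)
  fastpow(12, 16, 43): e is even, compute fastpow(12, 8, 43)
    fastpow(12, 8, 43): e is even, compute fastpow(12, 4, 43)
      fastpow(12, 4, 43): e is even, compute fastpow(12, 2, 43)
        fastpow(12, 2, 43): e is even, compute fastpow(12, 1, 43)
          fastpow(12, 1, 43): e is odd, compute fastpow(12, 0, 43)
          fastpow(12, 0, 43) = 1
          (12 * 1) % 43 = 12
        half=12, (12*12) % 43 = 15
      half=15, (15*15) % 43 = 10
    half=10, (10*10) % 43 = 14
  half=14, (14*14) % 43 = 24
(12 * 24) % 43 = 30

30


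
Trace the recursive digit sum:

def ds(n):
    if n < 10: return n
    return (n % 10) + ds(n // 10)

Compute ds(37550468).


ds(37550468) = 8 + ds(3755046)
ds(3755046) = 6 + ds(375504)
ds(375504) = 4 + ds(37550)
ds(37550) = 0 + ds(3755)
ds(3755) = 5 + ds(375)
ds(375) = 5 + ds(37)
ds(37) = 7 + ds(3)
ds(3) = 3  (base case)
Total: 8 + 6 + 4 + 0 + 5 + 5 + 7 + 3 = 38

38


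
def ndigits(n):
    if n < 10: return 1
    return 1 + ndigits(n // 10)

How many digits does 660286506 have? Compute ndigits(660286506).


ndigits(660286506) = 1 + ndigits(66028650)
ndigits(66028650) = 1 + ndigits(6602865)
ndigits(6602865) = 1 + ndigits(660286)
ndigits(660286) = 1 + ndigits(66028)
ndigits(66028) = 1 + ndigits(6602)
ndigits(6602) = 1 + ndigits(660)
ndigits(660) = 1 + ndigits(66)
ndigits(66) = 1 + ndigits(6)
ndigits(6) = 1  (base case: 6 < 10)
Unwinding: 1 + 1 + 1 + 1 + 1 + 1 + 1 + 1 + 1 = 9

9


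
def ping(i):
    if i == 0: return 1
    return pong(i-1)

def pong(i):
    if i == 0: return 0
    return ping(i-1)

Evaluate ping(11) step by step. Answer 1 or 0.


ping(11) = pong(10)
pong(10) = ping(9)
ping(9) = pong(8)
pong(8) = ping(7)
ping(7) = pong(6)
pong(6) = ping(5)
ping(5) = pong(4)
pong(4) = ping(3)
ping(3) = pong(2)
pong(2) = ping(1)
ping(1) = pong(0)
pong(0) = 0  (base case)
Result: 0

0


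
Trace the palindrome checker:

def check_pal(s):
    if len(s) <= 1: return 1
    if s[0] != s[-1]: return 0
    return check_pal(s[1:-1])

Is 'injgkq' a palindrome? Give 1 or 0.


check_pal('injgkq'): s[0]='i' != s[-1]='q' -> return 0
Result: 0 (not a palindrome)

0


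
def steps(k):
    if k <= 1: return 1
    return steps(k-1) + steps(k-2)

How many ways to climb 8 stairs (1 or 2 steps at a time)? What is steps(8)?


Building up from base cases:
steps(0) = 1
steps(1) = 1
steps(2) = steps(1) + steps(0) = 1 + 1 = 2
steps(3) = steps(2) + steps(1) = 2 + 1 = 3
steps(4) = steps(3) + steps(2) = 3 + 2 = 5
steps(5) = steps(4) + steps(3) = 5 + 3 = 8
steps(6) = steps(5) + steps(4) = 8 + 5 = 13
steps(7) = steps(6) + steps(5) = 13 + 8 = 21
steps(8) = steps(7) + steps(6) = 21 + 13 = 34

34


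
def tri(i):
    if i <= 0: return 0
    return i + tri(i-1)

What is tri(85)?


tri(85)
= 85 + 84 + 83 + 82 + 81 + 80 + 79 + 78 + 77 + 76 + 75 + 74 + 73 + 72 + 71 + 70 + 69 + 68 + 67 + 66 + 65 + 64 + 63 + 62 + 61 + 60 + 59 + 58 + 57 + 56 + 55 + 54 + 53 + 52 + 51 + 50 + 49 + 48 + 47 + 46 + 45 + 44 + 43 + 42 + 41 + 40 + 39 + 38 + 37 + 36 + 35 + 34 + 33 + 32 + 31 + 30 + 29 + 28 + 27 + 26 + 25 + 24 + 23 + 22 + 21 + 20 + 19 + 18 + 17 + 16 + 15 + 14 + 13 + 12 + 11 + 10 + 9 + 8 + 7 + 6 + 5 + 4 + 3 + 2 + 1 + tri(0)
= 85 + 84 + 83 + 82 + 81 + 80 + 79 + 78 + 77 + 76 + 75 + 74 + 73 + 72 + 71 + 70 + 69 + 68 + 67 + 66 + 65 + 64 + 63 + 62 + 61 + 60 + 59 + 58 + 57 + 56 + 55 + 54 + 53 + 52 + 51 + 50 + 49 + 48 + 47 + 46 + 45 + 44 + 43 + 42 + 41 + 40 + 39 + 38 + 37 + 36 + 35 + 34 + 33 + 32 + 31 + 30 + 29 + 28 + 27 + 26 + 25 + 24 + 23 + 22 + 21 + 20 + 19 + 18 + 17 + 16 + 15 + 14 + 13 + 12 + 11 + 10 + 9 + 8 + 7 + 6 + 5 + 4 + 3 + 2 + 1 + 0
= 3655

3655


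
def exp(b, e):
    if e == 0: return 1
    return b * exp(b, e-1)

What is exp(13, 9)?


exp(13, 9)
= 13 * exp(13, 8)
= 13 * 13 * exp(13, 7)
= 13 * 13 * 13 * exp(13, 6)
= 13 * 13 * 13 * 13 * exp(13, 5)
= 13 * 13 * 13 * 13 * 13 * exp(13, 4)
= 13 * 13 * 13 * 13 * 13 * 13 * exp(13, 3)
= 13 * 13 * 13 * 13 * 13 * 13 * 13 * exp(13, 2)
= 13 * 13 * 13 * 13 * 13 * 13 * 13 * 13 * exp(13, 1)
= 13 * 13 * 13 * 13 * 13 * 13 * 13 * 13 * 13 * exp(13, 0)
= 13 * 13 * 13 * 13 * 13 * 13 * 13 * 13 * 13 * 1
= 10604499373

10604499373


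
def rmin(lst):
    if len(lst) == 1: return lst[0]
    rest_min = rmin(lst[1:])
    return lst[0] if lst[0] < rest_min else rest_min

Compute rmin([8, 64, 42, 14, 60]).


rmin([8, 64, 42, 14, 60]): compare 8 with rmin([64, 42, 14, 60])
rmin([64, 42, 14, 60]): compare 64 with rmin([42, 14, 60])
rmin([42, 14, 60]): compare 42 with rmin([14, 60])
rmin([14, 60]): compare 14 with rmin([60])
rmin([60]) = 60  (base case)
Compare 14 with 60 -> 14
Compare 42 with 14 -> 14
Compare 64 with 14 -> 14
Compare 8 with 14 -> 8

8


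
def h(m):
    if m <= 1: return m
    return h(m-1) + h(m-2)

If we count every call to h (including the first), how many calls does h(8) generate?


Let C(n) = total calls for h(n)
C(0) = 1, C(1) = 1
C(2) = 1 + C(1) + C(0) = 1 + 1 + 1 = 3
C(3) = 1 + C(2) + C(1) = 1 + 3 + 1 = 5
C(4) = 1 + C(3) + C(2) = 1 + 5 + 3 = 9
C(5) = 1 + C(4) + C(3) = 1 + 9 + 5 = 15
C(6) = 1 + C(5) + C(4) = 1 + 15 + 9 = 25
C(7) = 1 + C(6) + C(5) = 1 + 25 + 15 = 41
C(8) = 1 + C(7) + C(6) = 1 + 41 + 25 = 67

67


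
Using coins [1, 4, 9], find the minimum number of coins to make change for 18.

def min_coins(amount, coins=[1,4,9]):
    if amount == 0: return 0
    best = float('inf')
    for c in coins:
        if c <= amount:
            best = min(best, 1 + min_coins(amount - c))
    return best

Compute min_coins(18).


Building up with DP:
min_coins(0) = 0
min_coins(1) = min(1+min_coins(0)=1+0=1) = 1
min_coins(2) = min(1+min_coins(1)=1+1=2) = 2
min_coins(3) = min(1+min_coins(2)=1+2=3) = 3
min_coins(4) = min(1+min_coins(3)=1+3=4, 1+min_coins(0)=1+0=1) = 1
min_coins(5) = min(1+min_coins(4)=1+1=2, 1+min_coins(1)=1+1=2) = 2
min_coins(6) = min(1+min_coins(5)=1+2=3, 1+min_coins(2)=1+2=3) = 3
min_coins(7) = min(1+min_coins(6)=1+3=4, 1+min_coins(3)=1+3=4) = 4
min_coins(8) = min(1+min_coins(7)=1+4=5, 1+min_coins(4)=1+1=2) = 2
min_coins(9) = min(1+min_coins(8)=1+2=3, 1+min_coins(5)=1+2=3, 1+min_coins(0)=1+0=1) = 1
min_coins(10) = min(1+min_coins(9)=1+1=2, 1+min_coins(6)=1+3=4, 1+min_coins(1)=1+1=2) = 2
min_coins(11) = min(1+min_coins(10)=1+2=3, 1+min_coins(7)=1+4=5, 1+min_coins(2)=1+2=3) = 3
min_coins(12) = min(1+min_coins(11)=1+3=4, 1+min_coins(8)=1+2=3, 1+min_coins(3)=1+3=4) = 3
min_coins(13) = min(1+min_coins(12)=1+3=4, 1+min_coins(9)=1+1=2, 1+min_coins(4)=1+1=2) = 2
min_coins(14) = min(1+min_coins(13)=1+2=3, 1+min_coins(10)=1+2=3, 1+min_coins(5)=1+2=3) = 3
min_coins(15) = min(1+min_coins(14)=1+3=4, 1+min_coins(11)=1+3=4, 1+min_coins(6)=1+3=4) = 4
min_coins(16) = min(1+min_coins(15)=1+4=5, 1+min_coins(12)=1+3=4, 1+min_coins(7)=1+4=5) = 4
min_coins(17) = min(1+min_coins(16)=1+4=5, 1+min_coins(13)=1+2=3, 1+min_coins(8)=1+2=3) = 3
min_coins(18) = min(1+min_coins(17)=1+3=4, 1+min_coins(14)=1+3=4, 1+min_coins(9)=1+1=2) = 2

2


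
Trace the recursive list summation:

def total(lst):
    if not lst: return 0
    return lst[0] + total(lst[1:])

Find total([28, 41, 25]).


total([28, 41, 25]) = 28 + total([41, 25])
total([41, 25]) = 41 + total([25])
total([25]) = 25 + total([])
total([]) = 0  (base case)
Total: 28 + 41 + 25 + 0 = 94

94


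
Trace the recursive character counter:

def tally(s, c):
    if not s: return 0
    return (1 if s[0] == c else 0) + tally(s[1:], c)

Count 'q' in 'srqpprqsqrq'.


s[0]='s' != 'q' -> 0
s[0]='r' != 'q' -> 0
s[0]='q' == 'q' -> 1
s[0]='p' != 'q' -> 0
s[0]='p' != 'q' -> 0
s[0]='r' != 'q' -> 0
s[0]='q' == 'q' -> 1
s[0]='s' != 'q' -> 0
s[0]='q' == 'q' -> 1
s[0]='r' != 'q' -> 0
s[0]='q' == 'q' -> 1
Sum: 0 + 0 + 1 + 0 + 0 + 0 + 1 + 0 + 1 + 0 + 1 = 4

4


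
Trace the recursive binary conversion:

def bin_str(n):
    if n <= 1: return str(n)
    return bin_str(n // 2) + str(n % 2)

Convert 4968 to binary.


bin_str(4968) = bin_str(2484) + '0'
bin_str(2484) = bin_str(1242) + '0'
bin_str(1242) = bin_str(621) + '0'
bin_str(621) = bin_str(310) + '1'
bin_str(310) = bin_str(155) + '0'
bin_str(155) = bin_str(77) + '1'
bin_str(77) = bin_str(38) + '1'
bin_str(38) = bin_str(19) + '0'
bin_str(19) = bin_str(9) + '1'
bin_str(9) = bin_str(4) + '1'
bin_str(4) = bin_str(2) + '0'
bin_str(2) = bin_str(1) + '0'
bin_str(1) = '1'  (base case)
Concatenating: '1' + '0' + '0' + '1' + '1' + '0' + '1' + '1' + '0' + '1' + '0' + '0' + '0' = '1001101101000'

1001101101000


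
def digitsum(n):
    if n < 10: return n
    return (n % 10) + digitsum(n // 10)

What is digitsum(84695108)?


digitsum(84695108) = 8 + digitsum(8469510)
digitsum(8469510) = 0 + digitsum(846951)
digitsum(846951) = 1 + digitsum(84695)
digitsum(84695) = 5 + digitsum(8469)
digitsum(8469) = 9 + digitsum(846)
digitsum(846) = 6 + digitsum(84)
digitsum(84) = 4 + digitsum(8)
digitsum(8) = 8  (base case)
Total: 8 + 0 + 1 + 5 + 9 + 6 + 4 + 8 = 41

41


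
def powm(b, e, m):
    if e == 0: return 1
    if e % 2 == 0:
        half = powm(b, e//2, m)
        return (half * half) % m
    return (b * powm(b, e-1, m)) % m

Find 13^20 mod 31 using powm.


powm(13, 20, 31): e is even, compute powm(13, 10, 31)
  powm(13, 10, 31): e is even, compute powm(13, 5, 31)
    powm(13, 5, 31): e is odd, compute powm(13, 4, 31)
      powm(13, 4, 31): e is even, compute powm(13, 2, 31)
        powm(13, 2, 31): e is even, compute powm(13, 1, 31)
          powm(13, 1, 31): e is odd, compute powm(13, 0, 31)
          powm(13, 0, 31) = 1
          (13 * 1) % 31 = 13
        half=13, (13*13) % 31 = 14
      half=14, (14*14) % 31 = 10
    (13 * 10) % 31 = 6
  half=6, (6*6) % 31 = 5
half=5, (5*5) % 31 = 25

25


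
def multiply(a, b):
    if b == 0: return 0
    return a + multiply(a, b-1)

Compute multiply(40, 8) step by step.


multiply(40, 8) = 40 + multiply(40, 7)
multiply(40, 7) = 40 + multiply(40, 6)
multiply(40, 6) = 40 + multiply(40, 5)
multiply(40, 5) = 40 + multiply(40, 4)
multiply(40, 4) = 40 + multiply(40, 3)
multiply(40, 3) = 40 + multiply(40, 2)
multiply(40, 2) = 40 + multiply(40, 1)
multiply(40, 1) = 40 + multiply(40, 0)
multiply(40, 0) = 0  (base case)
Total: 40 + 40 + 40 + 40 + 40 + 40 + 40 + 40 + 0 = 320

320


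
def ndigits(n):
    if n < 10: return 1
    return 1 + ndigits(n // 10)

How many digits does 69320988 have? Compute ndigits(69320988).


ndigits(69320988) = 1 + ndigits(6932098)
ndigits(6932098) = 1 + ndigits(693209)
ndigits(693209) = 1 + ndigits(69320)
ndigits(69320) = 1 + ndigits(6932)
ndigits(6932) = 1 + ndigits(693)
ndigits(693) = 1 + ndigits(69)
ndigits(69) = 1 + ndigits(6)
ndigits(6) = 1  (base case: 6 < 10)
Unwinding: 1 + 1 + 1 + 1 + 1 + 1 + 1 + 1 = 8

8


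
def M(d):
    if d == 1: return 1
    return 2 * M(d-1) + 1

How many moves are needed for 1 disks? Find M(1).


M(1) = 1  (base case)

1


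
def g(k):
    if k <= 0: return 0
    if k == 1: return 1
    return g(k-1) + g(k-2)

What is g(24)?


Computing g(24) bottom-up:
g(0) = 0
g(1) = 1
g(2) = g(1) + g(0) = 1 + 0 = 1
g(3) = g(2) + g(1) = 1 + 1 = 2
g(4) = g(3) + g(2) = 2 + 1 = 3
g(5) = g(4) + g(3) = 3 + 2 = 5
g(6) = g(5) + g(4) = 5 + 3 = 8
g(7) = g(6) + g(5) = 8 + 5 = 13
g(8) = g(7) + g(6) = 13 + 8 = 21
g(9) = g(8) + g(7) = 21 + 13 = 34
g(10) = g(9) + g(8) = 34 + 21 = 55
g(11) = g(10) + g(9) = 55 + 34 = 89
g(12) = g(11) + g(10) = 89 + 55 = 144
g(13) = g(12) + g(11) = 144 + 89 = 233
g(14) = g(13) + g(12) = 233 + 144 = 377
g(15) = g(14) + g(13) = 377 + 233 = 610
g(16) = g(15) + g(14) = 610 + 377 = 987
g(17) = g(16) + g(15) = 987 + 610 = 1597
g(18) = g(17) + g(16) = 1597 + 987 = 2584
g(19) = g(18) + g(17) = 2584 + 1597 = 4181
g(20) = g(19) + g(18) = 4181 + 2584 = 6765
g(21) = g(20) + g(19) = 6765 + 4181 = 10946
g(22) = g(21) + g(20) = 10946 + 6765 = 17711
g(23) = g(22) + g(21) = 17711 + 10946 = 28657
g(24) = g(23) + g(22) = 28657 + 17711 = 46368

46368


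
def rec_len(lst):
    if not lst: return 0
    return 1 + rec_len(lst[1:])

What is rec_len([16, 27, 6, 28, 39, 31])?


rec_len([16, 27, 6, 28, 39, 31]) = 1 + rec_len([27, 6, 28, 39, 31])
rec_len([27, 6, 28, 39, 31]) = 1 + rec_len([6, 28, 39, 31])
rec_len([6, 28, 39, 31]) = 1 + rec_len([28, 39, 31])
rec_len([28, 39, 31]) = 1 + rec_len([39, 31])
rec_len([39, 31]) = 1 + rec_len([31])
rec_len([31]) = 1 + rec_len([])
rec_len([]) = 0  (base case)
Unwinding: 1 + 1 + 1 + 1 + 1 + 1 + 0 = 6

6


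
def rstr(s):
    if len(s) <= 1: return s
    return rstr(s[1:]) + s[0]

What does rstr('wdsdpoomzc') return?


rstr('wdsdpoomzc') = rstr('dsdpoomzc') + 'w'
rstr('dsdpoomzc') = rstr('sdpoomzc') + 'd'
rstr('sdpoomzc') = rstr('dpoomzc') + 's'
rstr('dpoomzc') = rstr('poomzc') + 'd'
rstr('poomzc') = rstr('oomzc') + 'p'
rstr('oomzc') = rstr('omzc') + 'o'
rstr('omzc') = rstr('mzc') + 'o'
rstr('mzc') = rstr('zc') + 'm'
rstr('zc') = rstr('c') + 'z'
rstr('c') = 'c'  (base case)
Concatenating: 'c' + 'z' + 'm' + 'o' + 'o' + 'p' + 'd' + 's' + 'd' + 'w' = 'czmoopdsdw'

czmoopdsdw


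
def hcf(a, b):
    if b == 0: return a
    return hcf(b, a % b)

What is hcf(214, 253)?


hcf(214, 253) = hcf(253, 214)
hcf(253, 214) = hcf(214, 39)
hcf(214, 39) = hcf(39, 19)
hcf(39, 19) = hcf(19, 1)
hcf(19, 1) = hcf(1, 0)
hcf(1, 0) = 1  (base case)

1


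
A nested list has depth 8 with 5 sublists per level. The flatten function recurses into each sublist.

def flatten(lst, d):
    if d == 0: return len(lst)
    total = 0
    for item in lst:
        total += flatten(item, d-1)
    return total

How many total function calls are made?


At depth 0 (root): 1 call
At depth 1: each of 1 parents calls flatten on 5 children = 5 calls
At depth 2: each of 5 parents calls flatten on 5 children = 25 calls
At depth 3: each of 25 parents calls flatten on 5 children = 125 calls
At depth 4: each of 125 parents calls flatten on 5 children = 625 calls
At depth 5: each of 625 parents calls flatten on 5 children = 3125 calls
At depth 6: each of 3125 parents calls flatten on 5 children = 15625 calls
At depth 7: each of 15625 parents calls flatten on 5 children = 78125 calls
At depth 8: each of 78125 parents calls flatten on 5 children = 390625 calls
Total: 1 + 5 + 25 + 125 + 625 + 3125 + 15625 + 78125 + 390625 = 488281

488281


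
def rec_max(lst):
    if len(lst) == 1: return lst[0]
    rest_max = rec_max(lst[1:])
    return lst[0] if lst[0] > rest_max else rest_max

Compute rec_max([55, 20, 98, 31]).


rec_max([55, 20, 98, 31]): compare 55 with rec_max([20, 98, 31])
rec_max([20, 98, 31]): compare 20 with rec_max([98, 31])
rec_max([98, 31]): compare 98 with rec_max([31])
rec_max([31]) = 31  (base case)
Compare 98 with 31 -> 98
Compare 20 with 98 -> 98
Compare 55 with 98 -> 98

98


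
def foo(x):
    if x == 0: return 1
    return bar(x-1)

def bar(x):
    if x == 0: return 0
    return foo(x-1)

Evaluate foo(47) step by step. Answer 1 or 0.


foo(47) = bar(46)
bar(46) = foo(45)
foo(45) = bar(44)
bar(44) = foo(43)
foo(43) = bar(42)
bar(42) = foo(41)
foo(41) = bar(40)
bar(40) = foo(39)
foo(39) = bar(38)
bar(38) = foo(37)
foo(37) = bar(36)
bar(36) = foo(35)
foo(35) = bar(34)
bar(34) = foo(33)
foo(33) = bar(32)
bar(32) = foo(31)
foo(31) = bar(30)
bar(30) = foo(29)
foo(29) = bar(28)
bar(28) = foo(27)
foo(27) = bar(26)
bar(26) = foo(25)
foo(25) = bar(24)
bar(24) = foo(23)
foo(23) = bar(22)
bar(22) = foo(21)
foo(21) = bar(20)
bar(20) = foo(19)
foo(19) = bar(18)
bar(18) = foo(17)
foo(17) = bar(16)
bar(16) = foo(15)
foo(15) = bar(14)
bar(14) = foo(13)
foo(13) = bar(12)
bar(12) = foo(11)
foo(11) = bar(10)
bar(10) = foo(9)
foo(9) = bar(8)
bar(8) = foo(7)
foo(7) = bar(6)
bar(6) = foo(5)
foo(5) = bar(4)
bar(4) = foo(3)
foo(3) = bar(2)
bar(2) = foo(1)
foo(1) = bar(0)
bar(0) = 0  (base case)
Result: 0

0


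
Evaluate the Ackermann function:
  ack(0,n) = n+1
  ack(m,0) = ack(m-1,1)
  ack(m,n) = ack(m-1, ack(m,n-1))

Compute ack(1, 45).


ack(1, 45) = ack(0, ack(1, 44))
  ack(1, 44) = ack(0, ack(1, 43))
    ack(1, 43) = ack(0, ack(1, 42))
      ack(1, 42) = ack(0, ack(1, 41))
        ack(1, 41) = ack(0, ack(1, 40))
          ack(1, 40) = ack(0, ack(1, 39))
          ack(1, 39) = ack(0, ack(1, 38))
          ack(1, 38) = ack(0, ack(1, 37))
          ack(1, 37) = ack(0, ack(1, 36))
          ack(1, 36) = ack(0, ack(1, 35))
          ack(1, 35) = ack(0, ack(1, 34))
          ack(1, 34) = ack(0, ack(1, 33))
          ack(1, 33) = ack(0, ack(1, 32))
          ack(1, 32) = ack(0, ack(1, 31))
          ack(1, 31) = ack(0, ack(1, 30))
          ack(1, 30) = ack(0, ack(1, 29))
          ack(1, 29) = ack(0, ack(1, 28))
          ack(1, 28) = ack(0, ack(1, 27))
          ack(1, 27) = ack(0, ack(1, 26))
          ack(1, 26) = ack(0, ack(1, 25))
          ack(1, 25) = ack(0, ack(1, 24))
          ack(1, 24) = ack(0, ack(1, 23))
          ack(1, 23) = ack(0, ack(1, 22))
          ack(1, 22) = ack(0, ack(1, 21))
          ack(1, 21) = ack(0, ack(1, 20))
... (trace truncated)
Result: ack(1, 45) = 47

47


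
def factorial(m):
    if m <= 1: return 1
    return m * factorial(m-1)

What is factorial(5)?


factorial(5)
= 5 * factorial(4)
= 5 * 4 * factorial(3)
= 5 * 4 * 3 * factorial(2)
= 5 * 4 * 3 * 2 * factorial(1)
= 5 * 4 * 3 * 2 * 1
= 120

120


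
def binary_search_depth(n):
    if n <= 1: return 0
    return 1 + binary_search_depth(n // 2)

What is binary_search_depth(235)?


235 / 2 = 117
117 / 2 = 58
58 / 2 = 29
29 / 2 = 14
14 / 2 = 7
7 / 2 = 3
3 / 2 = 1
Reached 1 after 7 halvings

7


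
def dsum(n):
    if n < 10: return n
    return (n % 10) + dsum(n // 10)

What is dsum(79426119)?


dsum(79426119) = 9 + dsum(7942611)
dsum(7942611) = 1 + dsum(794261)
dsum(794261) = 1 + dsum(79426)
dsum(79426) = 6 + dsum(7942)
dsum(7942) = 2 + dsum(794)
dsum(794) = 4 + dsum(79)
dsum(79) = 9 + dsum(7)
dsum(7) = 7  (base case)
Total: 9 + 1 + 1 + 6 + 2 + 4 + 9 + 7 = 39

39


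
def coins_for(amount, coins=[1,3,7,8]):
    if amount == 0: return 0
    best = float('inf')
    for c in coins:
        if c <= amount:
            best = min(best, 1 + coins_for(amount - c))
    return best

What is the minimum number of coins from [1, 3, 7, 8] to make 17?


Building up with DP:
coins_for(0) = 0
coins_for(1) = min(1+coins_for(0)=1+0=1) = 1
coins_for(2) = min(1+coins_for(1)=1+1=2) = 2
coins_for(3) = min(1+coins_for(2)=1+2=3, 1+coins_for(0)=1+0=1) = 1
coins_for(4) = min(1+coins_for(3)=1+1=2, 1+coins_for(1)=1+1=2) = 2
coins_for(5) = min(1+coins_for(4)=1+2=3, 1+coins_for(2)=1+2=3) = 3
coins_for(6) = min(1+coins_for(5)=1+3=4, 1+coins_for(3)=1+1=2) = 2
coins_for(7) = min(1+coins_for(6)=1+2=3, 1+coins_for(4)=1+2=3, 1+coins_for(0)=1+0=1) = 1
coins_for(8) = min(1+coins_for(7)=1+1=2, 1+coins_for(5)=1+3=4, 1+coins_for(1)=1+1=2, 1+coins_for(0)=1+0=1) = 1
coins_for(9) = min(1+coins_for(8)=1+1=2, 1+coins_for(6)=1+2=3, 1+coins_for(2)=1+2=3, 1+coins_for(1)=1+1=2) = 2
coins_for(10) = min(1+coins_for(9)=1+2=3, 1+coins_for(7)=1+1=2, 1+coins_for(3)=1+1=2, 1+coins_for(2)=1+2=3) = 2
coins_for(11) = min(1+coins_for(10)=1+2=3, 1+coins_for(8)=1+1=2, 1+coins_for(4)=1+2=3, 1+coins_for(3)=1+1=2) = 2
coins_for(12) = min(1+coins_for(11)=1+2=3, 1+coins_for(9)=1+2=3, 1+coins_for(5)=1+3=4, 1+coins_for(4)=1+2=3) = 3
coins_for(13) = min(1+coins_for(12)=1+3=4, 1+coins_for(10)=1+2=3, 1+coins_for(6)=1+2=3, 1+coins_for(5)=1+3=4) = 3
coins_for(14) = min(1+coins_for(13)=1+3=4, 1+coins_for(11)=1+2=3, 1+coins_for(7)=1+1=2, 1+coins_for(6)=1+2=3) = 2
coins_for(15) = min(1+coins_for(14)=1+2=3, 1+coins_for(12)=1+3=4, 1+coins_for(8)=1+1=2, 1+coins_for(7)=1+1=2) = 2
coins_for(16) = min(1+coins_for(15)=1+2=3, 1+coins_for(13)=1+3=4, 1+coins_for(9)=1+2=3, 1+coins_for(8)=1+1=2) = 2
coins_for(17) = min(1+coins_for(16)=1+2=3, 1+coins_for(14)=1+2=3, 1+coins_for(10)=1+2=3, 1+coins_for(9)=1+2=3) = 3

3


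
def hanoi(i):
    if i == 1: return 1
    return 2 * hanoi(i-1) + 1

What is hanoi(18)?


hanoi(18) = 2 * hanoi(17) + 1
hanoi(17) = 2 * hanoi(16) + 1
hanoi(16) = 2 * hanoi(15) + 1
hanoi(15) = 2 * hanoi(14) + 1
hanoi(14) = 2 * hanoi(13) + 1
hanoi(13) = 2 * hanoi(12) + 1
hanoi(12) = 2 * hanoi(11) + 1
hanoi(11) = 2 * hanoi(10) + 1
hanoi(10) = 2 * hanoi(9) + 1
hanoi(9) = 2 * hanoi(8) + 1
hanoi(8) = 2 * hanoi(7) + 1
hanoi(7) = 2 * hanoi(6) + 1
hanoi(6) = 2 * hanoi(5) + 1
hanoi(5) = 2 * hanoi(4) + 1
hanoi(4) = 2 * hanoi(3) + 1
hanoi(3) = 2 * hanoi(2) + 1
hanoi(2) = 2 * hanoi(1) + 1
hanoi(1) = 1  (base case)
hanoi(2) = 2 * 1 + 1 = 3
hanoi(3) = 2 * 3 + 1 = 7
hanoi(4) = 2 * 7 + 1 = 15
hanoi(5) = 2 * 15 + 1 = 31
hanoi(6) = 2 * 31 + 1 = 63
hanoi(7) = 2 * 63 + 1 = 127
hanoi(8) = 2 * 127 + 1 = 255
hanoi(9) = 2 * 255 + 1 = 511
hanoi(10) = 2 * 511 + 1 = 1023
hanoi(11) = 2 * 1023 + 1 = 2047
hanoi(12) = 2 * 2047 + 1 = 4095
hanoi(13) = 2 * 4095 + 1 = 8191
hanoi(14) = 2 * 8191 + 1 = 16383
hanoi(15) = 2 * 16383 + 1 = 32767
hanoi(16) = 2 * 32767 + 1 = 65535
hanoi(17) = 2 * 65535 + 1 = 131071
hanoi(18) = 2 * 131071 + 1 = 262143

262143


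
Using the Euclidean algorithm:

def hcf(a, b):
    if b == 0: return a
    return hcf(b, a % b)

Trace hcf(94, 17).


hcf(94, 17) = hcf(17, 9)
hcf(17, 9) = hcf(9, 8)
hcf(9, 8) = hcf(8, 1)
hcf(8, 1) = hcf(1, 0)
hcf(1, 0) = 1  (base case)

1


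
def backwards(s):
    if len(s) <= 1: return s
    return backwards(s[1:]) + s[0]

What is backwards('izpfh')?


backwards('izpfh') = backwards('zpfh') + 'i'
backwards('zpfh') = backwards('pfh') + 'z'
backwards('pfh') = backwards('fh') + 'p'
backwards('fh') = backwards('h') + 'f'
backwards('h') = 'h'  (base case)
Concatenating: 'h' + 'f' + 'p' + 'z' + 'i' = 'hfpzi'

hfpzi


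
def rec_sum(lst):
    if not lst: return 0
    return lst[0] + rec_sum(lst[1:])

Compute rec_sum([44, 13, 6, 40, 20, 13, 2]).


rec_sum([44, 13, 6, 40, 20, 13, 2]) = 44 + rec_sum([13, 6, 40, 20, 13, 2])
rec_sum([13, 6, 40, 20, 13, 2]) = 13 + rec_sum([6, 40, 20, 13, 2])
rec_sum([6, 40, 20, 13, 2]) = 6 + rec_sum([40, 20, 13, 2])
rec_sum([40, 20, 13, 2]) = 40 + rec_sum([20, 13, 2])
rec_sum([20, 13, 2]) = 20 + rec_sum([13, 2])
rec_sum([13, 2]) = 13 + rec_sum([2])
rec_sum([2]) = 2 + rec_sum([])
rec_sum([]) = 0  (base case)
Total: 44 + 13 + 6 + 40 + 20 + 13 + 2 + 0 = 138

138


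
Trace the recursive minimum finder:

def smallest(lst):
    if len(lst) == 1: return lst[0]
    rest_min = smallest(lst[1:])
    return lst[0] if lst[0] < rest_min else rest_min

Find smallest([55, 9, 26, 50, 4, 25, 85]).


smallest([55, 9, 26, 50, 4, 25, 85]): compare 55 with smallest([9, 26, 50, 4, 25, 85])
smallest([9, 26, 50, 4, 25, 85]): compare 9 with smallest([26, 50, 4, 25, 85])
smallest([26, 50, 4, 25, 85]): compare 26 with smallest([50, 4, 25, 85])
smallest([50, 4, 25, 85]): compare 50 with smallest([4, 25, 85])
smallest([4, 25, 85]): compare 4 with smallest([25, 85])
smallest([25, 85]): compare 25 with smallest([85])
smallest([85]) = 85  (base case)
Compare 25 with 85 -> 25
Compare 4 with 25 -> 4
Compare 50 with 4 -> 4
Compare 26 with 4 -> 4
Compare 9 with 4 -> 4
Compare 55 with 4 -> 4

4


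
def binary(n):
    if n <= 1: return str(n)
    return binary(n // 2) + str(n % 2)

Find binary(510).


binary(510) = binary(255) + '0'
binary(255) = binary(127) + '1'
binary(127) = binary(63) + '1'
binary(63) = binary(31) + '1'
binary(31) = binary(15) + '1'
binary(15) = binary(7) + '1'
binary(7) = binary(3) + '1'
binary(3) = binary(1) + '1'
binary(1) = '1'  (base case)
Concatenating: '1' + '1' + '1' + '1' + '1' + '1' + '1' + '1' + '0' = '111111110'

111111110


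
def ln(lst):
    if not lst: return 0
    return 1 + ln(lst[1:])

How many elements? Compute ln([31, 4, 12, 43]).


ln([31, 4, 12, 43]) = 1 + ln([4, 12, 43])
ln([4, 12, 43]) = 1 + ln([12, 43])
ln([12, 43]) = 1 + ln([43])
ln([43]) = 1 + ln([])
ln([]) = 0  (base case)
Unwinding: 1 + 1 + 1 + 1 + 0 = 4

4


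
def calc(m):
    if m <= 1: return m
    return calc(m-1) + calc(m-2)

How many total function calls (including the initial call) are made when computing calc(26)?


Let C(n) = total calls for calc(n)
C(0) = 1, C(1) = 1
C(2) = 1 + C(1) + C(0) = 1 + 1 + 1 = 3
C(3) = 1 + C(2) + C(1) = 1 + 3 + 1 = 5
C(4) = 1 + C(3) + C(2) = 1 + 5 + 3 = 9
C(5) = 1 + C(4) + C(3) = 1 + 9 + 5 = 15
C(6) = 1 + C(5) + C(4) = 1 + 15 + 9 = 25
C(7) = 1 + C(6) + C(5) = 1 + 25 + 15 = 41
C(8) = 1 + C(7) + C(6) = 1 + 41 + 25 = 67
C(9) = 1 + C(8) + C(7) = 1 + 67 + 41 = 109
C(10) = 1 + C(9) + C(8) = 1 + 109 + 67 = 177
C(11) = 1 + C(10) + C(9) = 1 + 177 + 109 = 287
C(12) = 1 + C(11) + C(10) = 1 + 287 + 177 = 465
C(13) = 1 + C(12) + C(11) = 1 + 465 + 287 = 753
C(14) = 1 + C(13) + C(12) = 1 + 753 + 465 = 1219
C(15) = 1 + C(14) + C(13) = 1 + 1219 + 753 = 1973
C(16) = 1 + C(15) + C(14) = 1 + 1973 + 1219 = 3193
C(17) = 1 + C(16) + C(15) = 1 + 3193 + 1973 = 5167
C(18) = 1 + C(17) + C(16) = 1 + 5167 + 3193 = 8361
C(19) = 1 + C(18) + C(17) = 1 + 8361 + 5167 = 13529
C(20) = 1 + C(19) + C(18) = 1 + 13529 + 8361 = 21891
C(21) = 1 + C(20) + C(19) = 1 + 21891 + 13529 = 35421
C(22) = 1 + C(21) + C(20) = 1 + 35421 + 21891 = 57313
C(23) = 1 + C(22) + C(21) = 1 + 57313 + 35421 = 92735
C(24) = 1 + C(23) + C(22) = 1 + 92735 + 57313 = 150049
C(25) = 1 + C(24) + C(23) = 1 + 150049 + 92735 = 242785
C(26) = 1 + C(25) + C(24) = 1 + 242785 + 150049 = 392835

392835


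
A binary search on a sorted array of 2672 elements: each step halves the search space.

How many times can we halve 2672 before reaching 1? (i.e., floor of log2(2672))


2672 / 2 = 1336
1336 / 2 = 668
668 / 2 = 334
334 / 2 = 167
167 / 2 = 83
83 / 2 = 41
41 / 2 = 20
20 / 2 = 10
10 / 2 = 5
5 / 2 = 2
2 / 2 = 1
Reached 1 after 11 halvings

11


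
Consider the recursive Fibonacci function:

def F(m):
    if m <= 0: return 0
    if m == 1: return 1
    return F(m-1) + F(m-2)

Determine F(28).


Computing F(28) bottom-up:
F(0) = 0
F(1) = 1
F(2) = F(1) + F(0) = 1 + 0 = 1
F(3) = F(2) + F(1) = 1 + 1 = 2
F(4) = F(3) + F(2) = 2 + 1 = 3
F(5) = F(4) + F(3) = 3 + 2 = 5
F(6) = F(5) + F(4) = 5 + 3 = 8
F(7) = F(6) + F(5) = 8 + 5 = 13
F(8) = F(7) + F(6) = 13 + 8 = 21
F(9) = F(8) + F(7) = 21 + 13 = 34
F(10) = F(9) + F(8) = 34 + 21 = 55
F(11) = F(10) + F(9) = 55 + 34 = 89
F(12) = F(11) + F(10) = 89 + 55 = 144
F(13) = F(12) + F(11) = 144 + 89 = 233
F(14) = F(13) + F(12) = 233 + 144 = 377
F(15) = F(14) + F(13) = 377 + 233 = 610
F(16) = F(15) + F(14) = 610 + 377 = 987
F(17) = F(16) + F(15) = 987 + 610 = 1597
F(18) = F(17) + F(16) = 1597 + 987 = 2584
F(19) = F(18) + F(17) = 2584 + 1597 = 4181
F(20) = F(19) + F(18) = 4181 + 2584 = 6765
F(21) = F(20) + F(19) = 6765 + 4181 = 10946
F(22) = F(21) + F(20) = 10946 + 6765 = 17711
F(23) = F(22) + F(21) = 17711 + 10946 = 28657
F(24) = F(23) + F(22) = 28657 + 17711 = 46368
F(25) = F(24) + F(23) = 46368 + 28657 = 75025
F(26) = F(25) + F(24) = 75025 + 46368 = 121393
F(27) = F(26) + F(25) = 121393 + 75025 = 196418
F(28) = F(27) + F(26) = 196418 + 121393 = 317811

317811


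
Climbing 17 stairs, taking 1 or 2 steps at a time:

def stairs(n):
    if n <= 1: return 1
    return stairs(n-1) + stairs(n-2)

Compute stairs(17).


Building up from base cases:
stairs(0) = 1
stairs(1) = 1
stairs(2) = stairs(1) + stairs(0) = 1 + 1 = 2
stairs(3) = stairs(2) + stairs(1) = 2 + 1 = 3
stairs(4) = stairs(3) + stairs(2) = 3 + 2 = 5
stairs(5) = stairs(4) + stairs(3) = 5 + 3 = 8
stairs(6) = stairs(5) + stairs(4) = 8 + 5 = 13
stairs(7) = stairs(6) + stairs(5) = 13 + 8 = 21
stairs(8) = stairs(7) + stairs(6) = 21 + 13 = 34
stairs(9) = stairs(8) + stairs(7) = 34 + 21 = 55
stairs(10) = stairs(9) + stairs(8) = 55 + 34 = 89
stairs(11) = stairs(10) + stairs(9) = 89 + 55 = 144
stairs(12) = stairs(11) + stairs(10) = 144 + 89 = 233
stairs(13) = stairs(12) + stairs(11) = 233 + 144 = 377
stairs(14) = stairs(13) + stairs(12) = 377 + 233 = 610
stairs(15) = stairs(14) + stairs(13) = 610 + 377 = 987
stairs(16) = stairs(15) + stairs(14) = 987 + 610 = 1597
stairs(17) = stairs(16) + stairs(15) = 1597 + 987 = 2584

2584


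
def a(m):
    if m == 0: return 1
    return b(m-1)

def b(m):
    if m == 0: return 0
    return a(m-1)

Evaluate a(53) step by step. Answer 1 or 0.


a(53) = b(52)
b(52) = a(51)
a(51) = b(50)
b(50) = a(49)
a(49) = b(48)
b(48) = a(47)
a(47) = b(46)
b(46) = a(45)
a(45) = b(44)
b(44) = a(43)
a(43) = b(42)
b(42) = a(41)
a(41) = b(40)
b(40) = a(39)
a(39) = b(38)
b(38) = a(37)
a(37) = b(36)
b(36) = a(35)
a(35) = b(34)
b(34) = a(33)
a(33) = b(32)
b(32) = a(31)
a(31) = b(30)
b(30) = a(29)
a(29) = b(28)
b(28) = a(27)
a(27) = b(26)
b(26) = a(25)
a(25) = b(24)
b(24) = a(23)
a(23) = b(22)
b(22) = a(21)
a(21) = b(20)
b(20) = a(19)
a(19) = b(18)
b(18) = a(17)
a(17) = b(16)
b(16) = a(15)
a(15) = b(14)
b(14) = a(13)
a(13) = b(12)
b(12) = a(11)
a(11) = b(10)
b(10) = a(9)
a(9) = b(8)
b(8) = a(7)
a(7) = b(6)
b(6) = a(5)
a(5) = b(4)
b(4) = a(3)
a(3) = b(2)
b(2) = a(1)
a(1) = b(0)
b(0) = 0  (base case)
Result: 0

0


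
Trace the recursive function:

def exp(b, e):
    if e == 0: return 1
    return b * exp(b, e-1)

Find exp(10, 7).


exp(10, 7)
= 10 * exp(10, 6)
= 10 * 10 * exp(10, 5)
= 10 * 10 * 10 * exp(10, 4)
= 10 * 10 * 10 * 10 * exp(10, 3)
= 10 * 10 * 10 * 10 * 10 * exp(10, 2)
= 10 * 10 * 10 * 10 * 10 * 10 * exp(10, 1)
= 10 * 10 * 10 * 10 * 10 * 10 * 10 * exp(10, 0)
= 10 * 10 * 10 * 10 * 10 * 10 * 10 * 1
= 10000000

10000000


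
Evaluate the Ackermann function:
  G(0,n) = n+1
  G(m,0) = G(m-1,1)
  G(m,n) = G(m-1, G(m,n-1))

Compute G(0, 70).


G(0, 70) = 71
Result: G(0, 70) = 71

71


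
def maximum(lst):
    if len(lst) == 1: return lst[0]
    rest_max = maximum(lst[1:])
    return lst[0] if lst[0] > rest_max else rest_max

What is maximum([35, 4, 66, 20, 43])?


maximum([35, 4, 66, 20, 43]): compare 35 with maximum([4, 66, 20, 43])
maximum([4, 66, 20, 43]): compare 4 with maximum([66, 20, 43])
maximum([66, 20, 43]): compare 66 with maximum([20, 43])
maximum([20, 43]): compare 20 with maximum([43])
maximum([43]) = 43  (base case)
Compare 20 with 43 -> 43
Compare 66 with 43 -> 66
Compare 4 with 66 -> 66
Compare 35 with 66 -> 66

66


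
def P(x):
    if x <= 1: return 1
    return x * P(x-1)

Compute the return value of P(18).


P(18)
= 18 * P(17)
= 18 * 17 * P(16)
= 18 * 17 * 16 * P(15)
= 18 * 17 * 16 * 15 * P(14)
= 18 * 17 * 16 * 15 * 14 * P(13)
= 18 * 17 * 16 * 15 * 14 * 13 * P(12)
= 18 * 17 * 16 * 15 * 14 * 13 * 12 * P(11)
= 18 * 17 * 16 * 15 * 14 * 13 * 12 * 11 * P(10)
= 18 * 17 * 16 * 15 * 14 * 13 * 12 * 11 * 10 * P(9)
= 18 * 17 * 16 * 15 * 14 * 13 * 12 * 11 * 10 * 9 * P(8)
= 18 * 17 * 16 * 15 * 14 * 13 * 12 * 11 * 10 * 9 * 8 * P(7)
= 18 * 17 * 16 * 15 * 14 * 13 * 12 * 11 * 10 * 9 * 8 * 7 * P(6)
= 18 * 17 * 16 * 15 * 14 * 13 * 12 * 11 * 10 * 9 * 8 * 7 * 6 * P(5)
= 18 * 17 * 16 * 15 * 14 * 13 * 12 * 11 * 10 * 9 * 8 * 7 * 6 * 5 * P(4)
= 18 * 17 * 16 * 15 * 14 * 13 * 12 * 11 * 10 * 9 * 8 * 7 * 6 * 5 * 4 * P(3)
= 18 * 17 * 16 * 15 * 14 * 13 * 12 * 11 * 10 * 9 * 8 * 7 * 6 * 5 * 4 * 3 * P(2)
= 18 * 17 * 16 * 15 * 14 * 13 * 12 * 11 * 10 * 9 * 8 * 7 * 6 * 5 * 4 * 3 * 2 * P(1)
= 18 * 17 * 16 * 15 * 14 * 13 * 12 * 11 * 10 * 9 * 8 * 7 * 6 * 5 * 4 * 3 * 2 * 1
= 6402373705728000

6402373705728000


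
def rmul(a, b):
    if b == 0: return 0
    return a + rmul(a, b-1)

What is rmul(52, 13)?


rmul(52, 13) = 52 + rmul(52, 12)
rmul(52, 12) = 52 + rmul(52, 11)
rmul(52, 11) = 52 + rmul(52, 10)
rmul(52, 10) = 52 + rmul(52, 9)
rmul(52, 9) = 52 + rmul(52, 8)
rmul(52, 8) = 52 + rmul(52, 7)
rmul(52, 7) = 52 + rmul(52, 6)
rmul(52, 6) = 52 + rmul(52, 5)
rmul(52, 5) = 52 + rmul(52, 4)
rmul(52, 4) = 52 + rmul(52, 3)
rmul(52, 3) = 52 + rmul(52, 2)
rmul(52, 2) = 52 + rmul(52, 1)
rmul(52, 1) = 52 + rmul(52, 0)
rmul(52, 0) = 0  (base case)
Total: 52 + 52 + 52 + 52 + 52 + 52 + 52 + 52 + 52 + 52 + 52 + 52 + 52 + 0 = 676

676


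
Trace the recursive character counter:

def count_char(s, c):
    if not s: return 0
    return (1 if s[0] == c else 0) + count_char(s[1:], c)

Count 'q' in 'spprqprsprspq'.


s[0]='s' != 'q' -> 0
s[0]='p' != 'q' -> 0
s[0]='p' != 'q' -> 0
s[0]='r' != 'q' -> 0
s[0]='q' == 'q' -> 1
s[0]='p' != 'q' -> 0
s[0]='r' != 'q' -> 0
s[0]='s' != 'q' -> 0
s[0]='p' != 'q' -> 0
s[0]='r' != 'q' -> 0
s[0]='s' != 'q' -> 0
s[0]='p' != 'q' -> 0
s[0]='q' == 'q' -> 1
Sum: 0 + 0 + 0 + 0 + 1 + 0 + 0 + 0 + 0 + 0 + 0 + 0 + 1 = 2

2


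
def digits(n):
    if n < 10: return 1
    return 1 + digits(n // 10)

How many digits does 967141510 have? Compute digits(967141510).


digits(967141510) = 1 + digits(96714151)
digits(96714151) = 1 + digits(9671415)
digits(9671415) = 1 + digits(967141)
digits(967141) = 1 + digits(96714)
digits(96714) = 1 + digits(9671)
digits(9671) = 1 + digits(967)
digits(967) = 1 + digits(96)
digits(96) = 1 + digits(9)
digits(9) = 1  (base case: 9 < 10)
Unwinding: 1 + 1 + 1 + 1 + 1 + 1 + 1 + 1 + 1 = 9

9


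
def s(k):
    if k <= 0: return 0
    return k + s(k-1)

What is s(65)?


s(65)
= 65 + 64 + 63 + 62 + 61 + 60 + 59 + 58 + 57 + 56 + 55 + 54 + 53 + 52 + 51 + 50 + 49 + 48 + 47 + 46 + 45 + 44 + 43 + 42 + 41 + 40 + 39 + 38 + 37 + 36 + 35 + 34 + 33 + 32 + 31 + 30 + 29 + 28 + 27 + 26 + 25 + 24 + 23 + 22 + 21 + 20 + 19 + 18 + 17 + 16 + 15 + 14 + 13 + 12 + 11 + 10 + 9 + 8 + 7 + 6 + 5 + 4 + 3 + 2 + 1 + s(0)
= 65 + 64 + 63 + 62 + 61 + 60 + 59 + 58 + 57 + 56 + 55 + 54 + 53 + 52 + 51 + 50 + 49 + 48 + 47 + 46 + 45 + 44 + 43 + 42 + 41 + 40 + 39 + 38 + 37 + 36 + 35 + 34 + 33 + 32 + 31 + 30 + 29 + 28 + 27 + 26 + 25 + 24 + 23 + 22 + 21 + 20 + 19 + 18 + 17 + 16 + 15 + 14 + 13 + 12 + 11 + 10 + 9 + 8 + 7 + 6 + 5 + 4 + 3 + 2 + 1 + 0
= 2145

2145


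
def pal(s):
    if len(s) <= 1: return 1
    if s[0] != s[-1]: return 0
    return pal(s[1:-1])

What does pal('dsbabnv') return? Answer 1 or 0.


pal('dsbabnv'): s[0]='d' != s[-1]='v' -> return 0
Result: 0 (not a palindrome)

0


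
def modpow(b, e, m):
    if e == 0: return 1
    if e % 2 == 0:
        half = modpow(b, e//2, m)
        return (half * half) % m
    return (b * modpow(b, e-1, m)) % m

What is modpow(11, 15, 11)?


modpow(11, 15, 11): e is odd, compute modpow(11, 14, 11)
  modpow(11, 14, 11): e is even, compute modpow(11, 7, 11)
    modpow(11, 7, 11): e is odd, compute modpow(11, 6, 11)
      modpow(11, 6, 11): e is even, compute modpow(11, 3, 11)
        modpow(11, 3, 11): e is odd, compute modpow(11, 2, 11)
          modpow(11, 2, 11): e is even, compute modpow(11, 1, 11)
          modpow(11, 1, 11): e is odd, compute modpow(11, 0, 11)
          modpow(11, 0, 11) = 1
          (11 * 1) % 11 = 0
          half=0, (0*0) % 11 = 0
        (11 * 0) % 11 = 0
      half=0, (0*0) % 11 = 0
    (11 * 0) % 11 = 0
  half=0, (0*0) % 11 = 0
(11 * 0) % 11 = 0

0


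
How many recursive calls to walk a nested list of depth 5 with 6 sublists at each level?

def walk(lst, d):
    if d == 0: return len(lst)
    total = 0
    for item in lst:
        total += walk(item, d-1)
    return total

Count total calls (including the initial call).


At depth 0 (root): 1 call
At depth 1: each of 1 parents calls walk on 6 children = 6 calls
At depth 2: each of 6 parents calls walk on 6 children = 36 calls
At depth 3: each of 36 parents calls walk on 6 children = 216 calls
At depth 4: each of 216 parents calls walk on 6 children = 1296 calls
At depth 5: each of 1296 parents calls walk on 6 children = 7776 calls
Total: 1 + 6 + 36 + 216 + 1296 + 7776 = 9331

9331


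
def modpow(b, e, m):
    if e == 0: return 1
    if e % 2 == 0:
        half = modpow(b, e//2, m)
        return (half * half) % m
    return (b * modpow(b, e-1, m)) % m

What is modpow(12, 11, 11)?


modpow(12, 11, 11): e is odd, compute modpow(12, 10, 11)
  modpow(12, 10, 11): e is even, compute modpow(12, 5, 11)
    modpow(12, 5, 11): e is odd, compute modpow(12, 4, 11)
      modpow(12, 4, 11): e is even, compute modpow(12, 2, 11)
        modpow(12, 2, 11): e is even, compute modpow(12, 1, 11)
          modpow(12, 1, 11): e is odd, compute modpow(12, 0, 11)
          modpow(12, 0, 11) = 1
          (12 * 1) % 11 = 1
        half=1, (1*1) % 11 = 1
      half=1, (1*1) % 11 = 1
    (12 * 1) % 11 = 1
  half=1, (1*1) % 11 = 1
(12 * 1) % 11 = 1

1


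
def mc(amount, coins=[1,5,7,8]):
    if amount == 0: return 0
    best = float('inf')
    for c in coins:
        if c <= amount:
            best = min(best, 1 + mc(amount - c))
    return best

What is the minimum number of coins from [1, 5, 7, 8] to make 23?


Building up with DP:
mc(0) = 0
mc(1) = min(1+mc(0)=1+0=1) = 1
mc(2) = min(1+mc(1)=1+1=2) = 2
mc(3) = min(1+mc(2)=1+2=3) = 3
mc(4) = min(1+mc(3)=1+3=4) = 4
mc(5) = min(1+mc(4)=1+4=5, 1+mc(0)=1+0=1) = 1
mc(6) = min(1+mc(5)=1+1=2, 1+mc(1)=1+1=2) = 2
mc(7) = min(1+mc(6)=1+2=3, 1+mc(2)=1+2=3, 1+mc(0)=1+0=1) = 1
mc(8) = min(1+mc(7)=1+1=2, 1+mc(3)=1+3=4, 1+mc(1)=1+1=2, 1+mc(0)=1+0=1) = 1
mc(9) = min(1+mc(8)=1+1=2, 1+mc(4)=1+4=5, 1+mc(2)=1+2=3, 1+mc(1)=1+1=2) = 2
mc(10) = min(1+mc(9)=1+2=3, 1+mc(5)=1+1=2, 1+mc(3)=1+3=4, 1+mc(2)=1+2=3) = 2
mc(11) = min(1+mc(10)=1+2=3, 1+mc(6)=1+2=3, 1+mc(4)=1+4=5, 1+mc(3)=1+3=4) = 3
mc(12) = min(1+mc(11)=1+3=4, 1+mc(7)=1+1=2, 1+mc(5)=1+1=2, 1+mc(4)=1+4=5) = 2
mc(13) = min(1+mc(12)=1+2=3, 1+mc(8)=1+1=2, 1+mc(6)=1+2=3, 1+mc(5)=1+1=2) = 2
mc(14) = min(1+mc(13)=1+2=3, 1+mc(9)=1+2=3, 1+mc(7)=1+1=2, 1+mc(6)=1+2=3) = 2
mc(15) = min(1+mc(14)=1+2=3, 1+mc(10)=1+2=3, 1+mc(8)=1+1=2, 1+mc(7)=1+1=2) = 2
mc(16) = min(1+mc(15)=1+2=3, 1+mc(11)=1+3=4, 1+mc(9)=1+2=3, 1+mc(8)=1+1=2) = 2
mc(17) = min(1+mc(16)=1+2=3, 1+mc(12)=1+2=3, 1+mc(10)=1+2=3, 1+mc(9)=1+2=3) = 3
mc(18) = min(1+mc(17)=1+3=4, 1+mc(13)=1+2=3, 1+mc(11)=1+3=4, 1+mc(10)=1+2=3) = 3
mc(19) = min(1+mc(18)=1+3=4, 1+mc(14)=1+2=3, 1+mc(12)=1+2=3, 1+mc(11)=1+3=4) = 3
mc(20) = min(1+mc(19)=1+3=4, 1+mc(15)=1+2=3, 1+mc(13)=1+2=3, 1+mc(12)=1+2=3) = 3
mc(21) = min(1+mc(20)=1+3=4, 1+mc(16)=1+2=3, 1+mc(14)=1+2=3, 1+mc(13)=1+2=3) = 3
mc(22) = min(1+mc(21)=1+3=4, 1+mc(17)=1+3=4, 1+mc(15)=1+2=3, 1+mc(14)=1+2=3) = 3
mc(23) = min(1+mc(22)=1+3=4, 1+mc(18)=1+3=4, 1+mc(16)=1+2=3, 1+mc(15)=1+2=3) = 3

3


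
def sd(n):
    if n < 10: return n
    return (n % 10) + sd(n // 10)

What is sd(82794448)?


sd(82794448) = 8 + sd(8279444)
sd(8279444) = 4 + sd(827944)
sd(827944) = 4 + sd(82794)
sd(82794) = 4 + sd(8279)
sd(8279) = 9 + sd(827)
sd(827) = 7 + sd(82)
sd(82) = 2 + sd(8)
sd(8) = 8  (base case)
Total: 8 + 4 + 4 + 4 + 9 + 7 + 2 + 8 = 46

46


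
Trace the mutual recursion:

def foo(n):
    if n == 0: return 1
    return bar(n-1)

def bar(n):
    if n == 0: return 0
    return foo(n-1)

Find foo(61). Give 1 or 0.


foo(61) = bar(60)
bar(60) = foo(59)
foo(59) = bar(58)
bar(58) = foo(57)
foo(57) = bar(56)
bar(56) = foo(55)
foo(55) = bar(54)
bar(54) = foo(53)
foo(53) = bar(52)
bar(52) = foo(51)
foo(51) = bar(50)
bar(50) = foo(49)
foo(49) = bar(48)
bar(48) = foo(47)
foo(47) = bar(46)
bar(46) = foo(45)
foo(45) = bar(44)
bar(44) = foo(43)
foo(43) = bar(42)
bar(42) = foo(41)
foo(41) = bar(40)
bar(40) = foo(39)
foo(39) = bar(38)
bar(38) = foo(37)
foo(37) = bar(36)
bar(36) = foo(35)
foo(35) = bar(34)
bar(34) = foo(33)
foo(33) = bar(32)
bar(32) = foo(31)
foo(31) = bar(30)
bar(30) = foo(29)
foo(29) = bar(28)
bar(28) = foo(27)
foo(27) = bar(26)
bar(26) = foo(25)
foo(25) = bar(24)
bar(24) = foo(23)
foo(23) = bar(22)
bar(22) = foo(21)
foo(21) = bar(20)
bar(20) = foo(19)
foo(19) = bar(18)
bar(18) = foo(17)
foo(17) = bar(16)
bar(16) = foo(15)
foo(15) = bar(14)
bar(14) = foo(13)
foo(13) = bar(12)
bar(12) = foo(11)
foo(11) = bar(10)
bar(10) = foo(9)
foo(9) = bar(8)
bar(8) = foo(7)
foo(7) = bar(6)
bar(6) = foo(5)
foo(5) = bar(4)
bar(4) = foo(3)
foo(3) = bar(2)
bar(2) = foo(1)
foo(1) = bar(0)
bar(0) = 0  (base case)
Result: 0

0


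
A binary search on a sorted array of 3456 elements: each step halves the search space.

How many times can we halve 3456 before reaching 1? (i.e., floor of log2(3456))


3456 / 2 = 1728
1728 / 2 = 864
864 / 2 = 432
432 / 2 = 216
216 / 2 = 108
108 / 2 = 54
54 / 2 = 27
27 / 2 = 13
13 / 2 = 6
6 / 2 = 3
3 / 2 = 1
Reached 1 after 11 halvings

11
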